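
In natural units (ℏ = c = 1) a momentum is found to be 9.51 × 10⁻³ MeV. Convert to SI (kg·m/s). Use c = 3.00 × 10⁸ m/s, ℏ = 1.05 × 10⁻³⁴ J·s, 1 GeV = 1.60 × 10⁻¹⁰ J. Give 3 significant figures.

5.07 × 10⁻²⁴ kg·m/s

Momentum is [E]/c; divide by c.
1 GeV → 1/c × (1 GeV in J) = 5.33 × 10⁻¹⁹ kg·m/s.
Convert the energy scale: 9.51 × 10⁻³ MeV = 9.51 × 10⁻⁶ GeV.
Result: 9.51 × 10⁻⁶ × 5.33 × 10⁻¹⁹ = 5.07 × 10⁻²⁴ kg·m/s.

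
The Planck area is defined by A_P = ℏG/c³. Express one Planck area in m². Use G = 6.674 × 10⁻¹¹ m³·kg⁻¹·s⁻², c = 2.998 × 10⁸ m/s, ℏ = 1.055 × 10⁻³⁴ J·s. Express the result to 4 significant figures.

A_P = ℏG/c³
  = 7.041 × 10⁻⁴⁵ / 2.695 × 10²⁵
  = 2.613 × 10⁻⁷⁰ m²

2.613 × 10⁻⁷⁰ m²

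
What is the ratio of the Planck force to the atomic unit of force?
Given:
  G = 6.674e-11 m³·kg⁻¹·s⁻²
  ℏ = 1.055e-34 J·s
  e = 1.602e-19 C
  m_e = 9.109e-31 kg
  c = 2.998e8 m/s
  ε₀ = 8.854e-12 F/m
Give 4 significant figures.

1.473e51

Planck force: F_P = c⁴/G = 1.210e44 N
atomic unit of force: F_au = E_h/a₀ = m_e²e⁶/((4πε₀)³ℏ⁴) = 8.220e-8 N
ratio = 1.210e44 / 8.220e-8 = 1.473e51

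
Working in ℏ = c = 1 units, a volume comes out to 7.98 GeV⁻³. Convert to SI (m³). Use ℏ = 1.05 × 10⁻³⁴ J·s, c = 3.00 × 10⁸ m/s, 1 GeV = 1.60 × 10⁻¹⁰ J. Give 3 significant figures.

Volume is [L]³ = [E]⁻³·(ℏc)³.
1 GeV⁻³ → (ℏc)³ × (1 GeV in J)⁻³ = 7.63 × 10⁻⁴⁸ m³.
Result: 7.98 × 7.63 × 10⁻⁴⁸ = 6.09 × 10⁻⁴⁷ m³.

6.09 × 10⁻⁴⁷ m³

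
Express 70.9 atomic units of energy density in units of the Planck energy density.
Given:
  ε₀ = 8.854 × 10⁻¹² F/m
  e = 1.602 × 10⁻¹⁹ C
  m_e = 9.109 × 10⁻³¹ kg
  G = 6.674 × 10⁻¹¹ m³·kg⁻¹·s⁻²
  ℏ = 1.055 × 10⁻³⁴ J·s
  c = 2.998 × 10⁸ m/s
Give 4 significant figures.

atomic unit of energy density: u_au = E_h/a₀³ = m_e⁴e¹⁰/((4πε₀)⁵ℏ⁸) = 2.929 × 10¹³ J/m³
Planck energy density: u_P = c⁷/(ℏG²) = 4.632 × 10¹¹³ J/m³
70.9 × 2.929 × 10¹³ / 4.632 × 10¹¹³ = 4.483 × 10⁻⁹⁹

4.483 × 10⁻⁹⁹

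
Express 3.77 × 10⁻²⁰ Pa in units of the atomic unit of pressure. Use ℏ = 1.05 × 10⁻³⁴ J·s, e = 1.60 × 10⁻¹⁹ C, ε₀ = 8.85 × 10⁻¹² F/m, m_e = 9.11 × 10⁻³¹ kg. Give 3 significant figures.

1.25 × 10⁻³³

atomic unit of pressure: P_au = E_h/a₀³ = m_e⁴e¹⁰/((4πε₀)⁵ℏ⁸) = 3.01 × 10¹³ Pa.
3.77 × 10⁻²⁰ / 3.01 × 10¹³ = 1.25 × 10⁻³³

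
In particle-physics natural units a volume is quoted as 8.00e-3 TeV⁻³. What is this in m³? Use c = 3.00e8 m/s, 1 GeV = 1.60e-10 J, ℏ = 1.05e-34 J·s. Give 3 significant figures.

Volume is [L]³ = [E]⁻³·(ℏc)³.
1 GeV⁻³ → (ℏc)³ × (1 GeV in J)⁻³ = 7.63e-48 m³.
Convert the energy scale: 8.00e-3 TeV⁻³ = 8.00e-12 GeV⁻³.
Result: 8.00e-12 × 7.63e-48 = 6.10e-59 m³.

6.10e-59 m³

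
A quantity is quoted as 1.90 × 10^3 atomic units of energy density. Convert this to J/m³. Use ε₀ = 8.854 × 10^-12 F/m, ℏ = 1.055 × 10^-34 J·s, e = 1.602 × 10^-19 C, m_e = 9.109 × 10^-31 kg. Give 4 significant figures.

5.565 × 10^16 J/m³

One atomic unit of energy density: u_au = E_h/a₀³ = m_e⁴e¹⁰/((4πε₀)⁵ℏ⁸) = 2.929 × 10^13 J/m³.
1.90 × 10^3 × 2.929 × 10^13 J/m³ = 5.565 × 10^16 J/m³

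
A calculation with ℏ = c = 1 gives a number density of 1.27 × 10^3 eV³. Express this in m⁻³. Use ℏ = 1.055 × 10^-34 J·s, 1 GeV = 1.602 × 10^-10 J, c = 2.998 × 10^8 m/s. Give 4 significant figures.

1.650 × 10^23 m⁻³

Number density is [L]⁻³ = [E]³/(ℏc)³.
1 GeV³ → 1/(ℏc)³ × (1 GeV in J)³ = 1.299 × 10^47 m⁻³.
Convert the energy scale: 1.27 × 10^3 eV³ = 1.27 × 10^-24 GeV³.
Result: 1.27 × 10^-24 × 1.299 × 10^47 = 1.650 × 10^23 m⁻³.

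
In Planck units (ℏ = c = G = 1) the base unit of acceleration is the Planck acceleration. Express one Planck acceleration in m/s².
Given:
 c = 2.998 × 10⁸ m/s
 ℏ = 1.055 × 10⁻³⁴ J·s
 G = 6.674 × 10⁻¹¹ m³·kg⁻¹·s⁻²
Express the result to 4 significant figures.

a_P = √(c⁷/(ℏG))
  = √(3.092 × 10¹⁰³)
  = 5.560 × 10⁵¹ m/s²

5.560 × 10⁵¹ m/s²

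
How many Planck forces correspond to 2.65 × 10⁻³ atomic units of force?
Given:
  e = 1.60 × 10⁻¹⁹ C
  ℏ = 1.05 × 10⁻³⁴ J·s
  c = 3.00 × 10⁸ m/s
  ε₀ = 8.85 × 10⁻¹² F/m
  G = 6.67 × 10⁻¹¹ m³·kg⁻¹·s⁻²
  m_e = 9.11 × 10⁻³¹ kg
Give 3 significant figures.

1.82 × 10⁻⁵⁴

atomic unit of force: F_au = E_h/a₀ = m_e²e⁶/((4πε₀)³ℏ⁴) = 8.33 × 10⁻⁸ N
Planck force: F_P = c⁴/G = 1.21 × 10⁴⁴ N
2.65 × 10⁻³ × 8.33 × 10⁻⁸ / 1.21 × 10⁴⁴ = 1.82 × 10⁻⁵⁴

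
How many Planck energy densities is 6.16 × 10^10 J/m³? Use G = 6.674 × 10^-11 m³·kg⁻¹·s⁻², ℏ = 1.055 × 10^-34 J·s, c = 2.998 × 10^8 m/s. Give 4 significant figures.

Planck energy density: u_P = c⁷/(ℏG²) = 4.632 × 10^113 J/m³.
6.16 × 10^10 / 4.632 × 10^113 = 1.330 × 10^-103

1.330 × 10^-103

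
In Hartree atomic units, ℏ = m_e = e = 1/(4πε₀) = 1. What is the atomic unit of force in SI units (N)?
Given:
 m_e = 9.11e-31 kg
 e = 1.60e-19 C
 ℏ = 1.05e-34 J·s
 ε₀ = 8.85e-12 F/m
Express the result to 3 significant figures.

8.33e-8 N

From ℏ = m_e = e = 1/(4πε₀) = 1 the force scale is F_au = E_h/a₀ = m_e²e⁶/((4πε₀)³ℏ⁴).
E_h = 4.38e-18 J
a₀ = 5.26e-11 m
E_h/a₀ = 8.33e-8 N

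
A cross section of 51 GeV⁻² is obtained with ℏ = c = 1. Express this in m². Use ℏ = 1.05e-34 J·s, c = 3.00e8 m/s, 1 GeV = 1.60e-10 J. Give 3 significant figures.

Area is [L]² = [E]⁻²·(ℏc)²; restore (ℏc)².
1 GeV⁻² → (ℏc)² × (1 GeV in J)⁻² = 3.88e-32 m².
Result: 51 × 3.88e-32 = 1.98e-30 m².

1.98e-30 m²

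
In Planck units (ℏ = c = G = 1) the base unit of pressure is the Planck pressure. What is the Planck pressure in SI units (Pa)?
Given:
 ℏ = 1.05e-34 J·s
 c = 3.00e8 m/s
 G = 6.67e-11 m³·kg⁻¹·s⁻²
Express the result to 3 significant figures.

4.68e113 Pa

p_P = c⁷/(ℏG²)
  = 2.19e59 / 4.67e-55
  = 4.68e113 Pa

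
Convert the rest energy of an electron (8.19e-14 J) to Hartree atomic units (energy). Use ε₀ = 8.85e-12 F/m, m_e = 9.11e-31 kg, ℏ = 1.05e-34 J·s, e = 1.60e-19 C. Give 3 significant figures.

1.87e4

hartree: E_h = m_e e⁴/(4πε₀ℏ)² = 4.38e-18 J.
8.19e-14 / 4.38e-18 = 1.87e4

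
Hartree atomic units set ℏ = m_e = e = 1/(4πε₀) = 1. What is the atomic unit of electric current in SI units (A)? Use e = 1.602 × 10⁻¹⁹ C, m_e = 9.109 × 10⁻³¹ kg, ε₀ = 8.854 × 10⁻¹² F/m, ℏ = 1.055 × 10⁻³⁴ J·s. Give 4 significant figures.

Dimensional analysis gives I_au = e E_h/ℏ = m_e e⁵/((4πε₀)²ℏ³).
E_h = 4.354 × 10⁻¹⁸ J
e·E_h/ℏ = 6.612 × 10⁻³ A

6.612 × 10⁻³ A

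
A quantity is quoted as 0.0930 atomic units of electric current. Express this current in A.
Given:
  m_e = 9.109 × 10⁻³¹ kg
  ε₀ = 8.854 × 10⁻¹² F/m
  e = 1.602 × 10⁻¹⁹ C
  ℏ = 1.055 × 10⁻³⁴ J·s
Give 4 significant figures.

6.149 × 10⁻⁴ A

One atomic unit of electric current: I_au = e E_h/ℏ = m_e e⁵/((4πε₀)²ℏ³) = 6.612 × 10⁻³ A.
0.0930 × 6.612 × 10⁻³ A = 6.149 × 10⁻⁴ A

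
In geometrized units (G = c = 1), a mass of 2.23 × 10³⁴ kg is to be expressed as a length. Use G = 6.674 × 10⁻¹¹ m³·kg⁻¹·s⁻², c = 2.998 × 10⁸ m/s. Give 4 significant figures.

In G = c = 1 units mass has dimensions of length; the conversion factor is G/c².
2.23 × 10³⁴ kg × (G/c²) = 1.656 × 10⁷ m

1.656 × 10⁷ m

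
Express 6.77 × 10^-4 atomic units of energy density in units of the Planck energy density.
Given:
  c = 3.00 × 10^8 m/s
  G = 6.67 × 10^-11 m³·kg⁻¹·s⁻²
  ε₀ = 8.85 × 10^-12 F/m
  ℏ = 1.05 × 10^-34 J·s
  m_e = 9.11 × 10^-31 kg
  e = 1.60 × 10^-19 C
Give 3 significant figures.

atomic unit of energy density: u_au = E_h/a₀³ = m_e⁴e¹⁰/((4πε₀)⁵ℏ⁸) = 3.01 × 10^13 J/m³
Planck energy density: u_P = c⁷/(ℏG²) = 4.68 × 10^113 J/m³
6.77 × 10^-4 × 3.01 × 10^13 / 4.68 × 10^113 = 4.36 × 10^-104

4.36 × 10^-104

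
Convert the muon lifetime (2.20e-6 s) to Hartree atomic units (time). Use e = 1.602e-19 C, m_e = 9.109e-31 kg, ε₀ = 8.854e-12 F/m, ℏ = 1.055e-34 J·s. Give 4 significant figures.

atomic unit of time: τ_au = (4πε₀)²ℏ³/(m_e e⁴) = 2.423e-17 s.
2.20e-6 / 2.423e-17 = 9.080e10

9.080e10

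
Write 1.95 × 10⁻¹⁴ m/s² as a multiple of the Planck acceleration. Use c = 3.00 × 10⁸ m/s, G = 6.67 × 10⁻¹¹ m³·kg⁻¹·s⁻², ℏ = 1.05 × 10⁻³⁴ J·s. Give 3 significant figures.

Planck acceleration: a_P = √(c⁷/(ℏG)) = 5.59 × 10⁵¹ m/s².
1.95 × 10⁻¹⁴ / 5.59 × 10⁵¹ = 3.49 × 10⁻⁶⁶

3.49 × 10⁻⁶⁶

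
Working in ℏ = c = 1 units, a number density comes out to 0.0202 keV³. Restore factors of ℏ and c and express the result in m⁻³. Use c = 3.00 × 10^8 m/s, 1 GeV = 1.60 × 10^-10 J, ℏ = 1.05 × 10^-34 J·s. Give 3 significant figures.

Number density is [L]⁻³ = [E]³/(ℏc)³.
1 GeV³ → 1/(ℏc)³ × (1 GeV in J)³ = 1.31 × 10^47 m⁻³.
Convert the energy scale: 0.0202 keV³ = 2.02 × 10^-20 GeV³.
Result: 2.02 × 10^-20 × 1.31 × 10^47 = 2.65 × 10^27 m⁻³.

2.65 × 10^27 m⁻³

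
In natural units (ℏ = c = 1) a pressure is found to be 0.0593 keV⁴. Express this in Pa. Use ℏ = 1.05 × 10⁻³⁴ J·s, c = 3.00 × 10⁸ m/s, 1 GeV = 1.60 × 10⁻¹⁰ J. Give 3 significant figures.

1.24 × 10¹² Pa

Pressure is [E]/[L]³ = [E]⁴/(ℏc)³.
1 GeV⁴ → 1/(ℏc)³ × (1 GeV in J)⁴ = 2.10 × 10³⁷ Pa.
Convert the energy scale: 0.0593 keV⁴ = 5.93 × 10⁻²⁶ GeV⁴.
Result: 5.93 × 10⁻²⁶ × 2.10 × 10³⁷ = 1.24 × 10¹² Pa.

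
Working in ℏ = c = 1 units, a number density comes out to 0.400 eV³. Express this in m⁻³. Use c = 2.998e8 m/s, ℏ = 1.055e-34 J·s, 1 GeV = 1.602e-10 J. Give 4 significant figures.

Number density is [L]⁻³ = [E]³/(ℏc)³.
1 GeV³ → 1/(ℏc)³ × (1 GeV in J)³ = 1.299e47 m⁻³.
Convert the energy scale: 0.400 eV³ = 4.00e-28 GeV³.
Result: 4.00e-28 × 1.299e47 = 5.198e19 m⁻³.

5.198e19 m⁻³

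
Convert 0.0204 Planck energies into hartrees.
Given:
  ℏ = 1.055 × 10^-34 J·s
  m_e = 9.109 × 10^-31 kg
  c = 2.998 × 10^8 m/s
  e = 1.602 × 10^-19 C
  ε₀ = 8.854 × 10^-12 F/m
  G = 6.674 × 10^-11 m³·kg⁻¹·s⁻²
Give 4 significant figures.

Planck energy: E_P = √(ℏc⁵/G) = 1.957 × 10^9 J
hartree: E_h = m_e e⁴/(4πε₀ℏ)² = 4.354 × 10^-18 J
0.0204 × 1.957 × 10^9 / 4.354 × 10^-18 = 9.167 × 10^24

9.167 × 10^24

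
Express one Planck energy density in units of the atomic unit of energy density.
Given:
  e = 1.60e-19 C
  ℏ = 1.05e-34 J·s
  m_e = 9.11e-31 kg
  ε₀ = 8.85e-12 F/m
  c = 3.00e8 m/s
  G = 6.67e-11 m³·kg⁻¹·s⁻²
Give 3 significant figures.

Planck energy density: u_P = c⁷/(ℏG²) = 4.68e113 J/m³
atomic unit of energy density: u_au = E_h/a₀³ = m_e⁴e¹⁰/((4πε₀)⁵ℏ⁸) = 3.01e13 J/m³
ratio = 4.68e113 / 3.01e13 = 1.55e100

1.55e100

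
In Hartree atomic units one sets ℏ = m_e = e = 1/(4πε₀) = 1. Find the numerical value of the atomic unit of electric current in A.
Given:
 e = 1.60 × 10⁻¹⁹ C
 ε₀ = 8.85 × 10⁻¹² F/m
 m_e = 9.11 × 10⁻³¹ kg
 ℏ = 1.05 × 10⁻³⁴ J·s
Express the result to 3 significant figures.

6.67 × 10⁻³ A

I_au = e E_h/ℏ = m_e e⁵/((4πε₀)²ℏ³)
E_h = 4.38 × 10⁻¹⁸ J
e·E_h/ℏ = 6.67 × 10⁻³ A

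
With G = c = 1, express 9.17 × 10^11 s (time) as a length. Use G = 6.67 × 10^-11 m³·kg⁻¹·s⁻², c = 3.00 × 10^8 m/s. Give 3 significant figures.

2.75 × 10^20 m

Time → length via c.
9.17 × 10^11 s × (c) = 2.75 × 10^20 m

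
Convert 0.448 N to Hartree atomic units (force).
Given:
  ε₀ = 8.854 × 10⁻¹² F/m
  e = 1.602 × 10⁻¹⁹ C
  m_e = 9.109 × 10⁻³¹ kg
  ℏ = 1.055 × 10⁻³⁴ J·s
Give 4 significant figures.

5.450 × 10⁶

atomic unit of force: F_au = E_h/a₀ = m_e²e⁶/((4πε₀)³ℏ⁴) = 8.220 × 10⁻⁸ N.
0.448 / 8.220 × 10⁻⁸ = 5.450 × 10⁶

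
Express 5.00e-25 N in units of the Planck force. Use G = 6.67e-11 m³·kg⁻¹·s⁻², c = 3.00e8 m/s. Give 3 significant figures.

4.12e-69

Planck force: F_P = c⁴/G = 1.21e44 N.
5.00e-25 / 1.21e44 = 4.12e-69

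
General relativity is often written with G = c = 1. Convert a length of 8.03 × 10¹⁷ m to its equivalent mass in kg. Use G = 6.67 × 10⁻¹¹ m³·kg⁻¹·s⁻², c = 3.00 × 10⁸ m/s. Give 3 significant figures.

Length → mass via c²/G.
8.03 × 10¹⁷ m × (c²/G) = 1.08 × 10⁴⁵ kg

1.08 × 10⁴⁵ kg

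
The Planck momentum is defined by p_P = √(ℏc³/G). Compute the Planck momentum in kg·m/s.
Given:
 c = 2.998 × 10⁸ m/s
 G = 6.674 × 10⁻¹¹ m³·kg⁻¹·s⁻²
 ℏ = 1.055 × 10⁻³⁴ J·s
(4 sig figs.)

6.527 kg·m/s

p_P = √(ℏc³/G)
  = √(42.60)
  = 6.527 kg·m/s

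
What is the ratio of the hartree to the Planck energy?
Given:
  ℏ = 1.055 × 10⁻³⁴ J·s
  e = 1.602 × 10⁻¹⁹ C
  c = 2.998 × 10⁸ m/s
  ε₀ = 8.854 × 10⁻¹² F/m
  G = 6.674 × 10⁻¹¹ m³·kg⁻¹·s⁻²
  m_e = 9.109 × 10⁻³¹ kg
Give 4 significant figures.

2.225 × 10⁻²⁷

hartree: E_h = m_e e⁴/(4πε₀ℏ)² = 4.354 × 10⁻¹⁸ J
Planck energy: E_P = √(ℏc⁵/G) = 1.957 × 10⁹ J
ratio = 4.354 × 10⁻¹⁸ / 1.957 × 10⁹ = 2.225 × 10⁻²⁷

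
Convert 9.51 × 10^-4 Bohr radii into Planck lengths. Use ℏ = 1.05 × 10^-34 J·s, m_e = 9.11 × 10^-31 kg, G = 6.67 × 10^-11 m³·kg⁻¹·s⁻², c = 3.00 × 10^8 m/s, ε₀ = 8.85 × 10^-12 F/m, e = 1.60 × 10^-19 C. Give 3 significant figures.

Bohr radius: a₀ = 4πε₀ℏ²/(m_e e²) = 5.26 × 10^-11 m
Planck length: ℓ_P = √(ℏG/c³) = 1.61 × 10^-35 m
9.51 × 10^-4 × 5.26 × 10^-11 / 1.61 × 10^-35 = 3.10 × 10^21

3.10 × 10^21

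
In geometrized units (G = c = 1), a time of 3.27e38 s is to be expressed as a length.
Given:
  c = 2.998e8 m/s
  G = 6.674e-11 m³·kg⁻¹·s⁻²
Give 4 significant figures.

9.803e46 m

Time → length via c.
3.27e38 s × (c) = 9.803e46 m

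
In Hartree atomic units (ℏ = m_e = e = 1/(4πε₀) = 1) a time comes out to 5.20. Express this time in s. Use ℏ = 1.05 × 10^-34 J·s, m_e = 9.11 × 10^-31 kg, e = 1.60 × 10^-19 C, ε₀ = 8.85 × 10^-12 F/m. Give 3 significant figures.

One atomic unit of time: τ_au = (4πε₀)²ℏ³/(m_e e⁴) = 2.40 × 10^-17 s.
5.20 × 2.40 × 10^-17 s = 1.25 × 10^-16 s

1.25 × 10^-16 s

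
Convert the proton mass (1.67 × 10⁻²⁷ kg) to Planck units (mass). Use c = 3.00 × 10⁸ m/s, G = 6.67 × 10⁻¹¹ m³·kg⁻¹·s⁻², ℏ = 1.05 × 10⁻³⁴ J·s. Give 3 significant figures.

Planck mass: m_P = √(ℏc/G) = 2.17 × 10⁻⁸ kg.
1.67 × 10⁻²⁷ / 2.17 × 10⁻⁸ = 7.68 × 10⁻²⁰

7.68 × 10⁻²⁰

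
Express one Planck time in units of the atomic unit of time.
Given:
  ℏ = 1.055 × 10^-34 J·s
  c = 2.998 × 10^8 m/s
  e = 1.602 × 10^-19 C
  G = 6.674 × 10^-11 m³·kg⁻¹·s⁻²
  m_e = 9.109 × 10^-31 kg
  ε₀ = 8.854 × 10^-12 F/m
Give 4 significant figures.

Planck time: t_P = √(ℏG/c⁵) = 5.392 × 10^-44 s
atomic unit of time: τ_au = (4πε₀)²ℏ³/(m_e e⁴) = 2.423 × 10^-17 s
ratio = 5.392 × 10^-44 / 2.423 × 10^-17 = 2.225 × 10^-27

2.225 × 10^-27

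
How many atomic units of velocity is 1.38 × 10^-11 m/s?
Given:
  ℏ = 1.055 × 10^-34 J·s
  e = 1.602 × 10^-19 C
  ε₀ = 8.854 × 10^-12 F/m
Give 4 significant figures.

6.312 × 10^-18

atomic unit of velocity: v_au = e²/(4πε₀ℏ) = 2.186 × 10^6 m/s.
1.38 × 10^-11 / 2.186 × 10^6 = 6.312 × 10^-18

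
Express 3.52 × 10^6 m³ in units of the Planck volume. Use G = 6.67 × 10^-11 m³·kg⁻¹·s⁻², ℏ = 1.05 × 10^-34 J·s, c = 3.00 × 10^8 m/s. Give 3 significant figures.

Planck volume: V_P = (ℏG/c³)^(3/2) = 4.18 × 10^-105 m³.
3.52 × 10^6 / 4.18 × 10^-105 = 8.43 × 10^110

8.43 × 10^110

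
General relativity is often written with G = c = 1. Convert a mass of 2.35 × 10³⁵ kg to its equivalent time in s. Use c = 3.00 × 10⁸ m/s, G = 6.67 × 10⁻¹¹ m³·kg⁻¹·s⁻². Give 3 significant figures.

0.581 s

Mass → time via G/c³.
2.35 × 10³⁵ kg × (G/c³) = 0.581 s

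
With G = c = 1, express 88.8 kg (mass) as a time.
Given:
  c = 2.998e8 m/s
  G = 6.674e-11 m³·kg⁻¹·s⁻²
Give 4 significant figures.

2.199e-34 s

Mass → time via G/c³.
88.8 kg × (G/c³) = 2.199e-34 s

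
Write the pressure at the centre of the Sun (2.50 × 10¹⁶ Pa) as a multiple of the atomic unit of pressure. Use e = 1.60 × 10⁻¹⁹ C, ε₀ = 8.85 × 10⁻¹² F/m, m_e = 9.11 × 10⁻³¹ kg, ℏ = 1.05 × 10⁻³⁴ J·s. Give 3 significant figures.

atomic unit of pressure: P_au = E_h/a₀³ = m_e⁴e¹⁰/((4πε₀)⁵ℏ⁸) = 3.01 × 10¹³ Pa.
2.50 × 10¹⁶ / 3.01 × 10¹³ = 830

830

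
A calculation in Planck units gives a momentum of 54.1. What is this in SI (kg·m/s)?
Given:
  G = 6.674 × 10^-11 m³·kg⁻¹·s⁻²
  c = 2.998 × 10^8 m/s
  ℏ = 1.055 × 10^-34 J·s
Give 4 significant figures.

353.1 kg·m/s

One Planck momentum: p_P = √(ℏc³/G) = 6.527 kg·m/s.
54.1 × 6.527 kg·m/s = 353.1 kg·m/s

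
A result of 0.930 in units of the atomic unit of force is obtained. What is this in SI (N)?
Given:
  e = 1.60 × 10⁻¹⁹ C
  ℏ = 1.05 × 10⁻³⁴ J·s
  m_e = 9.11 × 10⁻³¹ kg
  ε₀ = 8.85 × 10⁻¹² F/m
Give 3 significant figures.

One atomic unit of force: F_au = E_h/a₀ = m_e²e⁶/((4πε₀)³ℏ⁴) = 8.33 × 10⁻⁸ N.
0.930 × 8.33 × 10⁻⁸ N = 7.75 × 10⁻⁸ N

7.75 × 10⁻⁸ N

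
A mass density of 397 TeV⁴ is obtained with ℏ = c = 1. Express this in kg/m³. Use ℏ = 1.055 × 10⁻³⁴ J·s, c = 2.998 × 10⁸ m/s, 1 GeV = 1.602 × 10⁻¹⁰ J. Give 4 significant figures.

9.194 × 10³⁴ kg/m³

Mass density is [E]/(c²[L]³) = [E]⁴/(ℏ³c⁵).
1 GeV⁴ → 1/(ℏ³c⁵) × (1 GeV in J)⁴ = 2.316 × 10²⁰ kg/m³.
Convert the energy scale: 397 TeV⁴ = 3.97 × 10¹⁴ GeV⁴.
Result: 3.97 × 10¹⁴ × 2.316 × 10²⁰ = 9.194 × 10³⁴ kg/m³.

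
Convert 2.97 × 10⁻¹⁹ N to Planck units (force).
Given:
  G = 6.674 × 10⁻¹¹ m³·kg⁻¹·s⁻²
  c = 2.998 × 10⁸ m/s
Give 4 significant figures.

2.454 × 10⁻⁶³

Planck force: F_P = c⁴/G = 1.210 × 10⁴⁴ N.
2.97 × 10⁻¹⁹ / 1.210 × 10⁴⁴ = 2.454 × 10⁻⁶³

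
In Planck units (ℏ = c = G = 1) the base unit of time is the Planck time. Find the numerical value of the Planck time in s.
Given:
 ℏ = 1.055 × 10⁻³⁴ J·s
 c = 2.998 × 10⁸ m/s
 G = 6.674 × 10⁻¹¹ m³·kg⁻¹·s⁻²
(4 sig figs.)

5.392 × 10⁻⁴⁴ s

t_P = √(ℏG/c⁵)
  = √(2.907 × 10⁻⁸⁷)
  = 5.392 × 10⁻⁴⁴ s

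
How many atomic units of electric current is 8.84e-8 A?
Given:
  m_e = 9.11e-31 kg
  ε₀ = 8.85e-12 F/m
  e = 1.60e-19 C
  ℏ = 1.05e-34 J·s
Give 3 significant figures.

atomic unit of electric current: I_au = e E_h/ℏ = m_e e⁵/((4πε₀)²ℏ³) = 6.67e-3 A.
8.84e-8 / 6.67e-3 = 1.32e-5

1.32e-5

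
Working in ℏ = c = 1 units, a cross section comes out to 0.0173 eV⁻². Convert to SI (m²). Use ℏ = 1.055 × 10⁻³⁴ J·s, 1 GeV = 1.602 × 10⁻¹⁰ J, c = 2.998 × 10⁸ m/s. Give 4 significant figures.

6.744 × 10⁻¹⁶ m²

Area is [L]² = [E]⁻²·(ℏc)²; restore (ℏc)².
1 GeV⁻² → (ℏc)² × (1 GeV in J)⁻² = 3.898 × 10⁻³² m².
Convert the energy scale: 0.0173 eV⁻² = 1.73 × 10¹⁶ GeV⁻².
Result: 1.73 × 10¹⁶ × 3.898 × 10⁻³² = 6.744 × 10⁻¹⁶ m².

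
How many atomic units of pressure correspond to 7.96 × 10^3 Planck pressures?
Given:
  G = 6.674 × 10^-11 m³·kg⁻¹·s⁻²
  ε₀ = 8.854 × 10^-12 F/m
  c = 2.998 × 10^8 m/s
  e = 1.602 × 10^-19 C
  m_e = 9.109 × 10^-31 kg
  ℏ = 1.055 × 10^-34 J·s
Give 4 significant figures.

Planck pressure: p_P = c⁷/(ℏG²) = 4.632 × 10^113 Pa
atomic unit of pressure: P_au = E_h/a₀³ = m_e⁴e¹⁰/((4πε₀)⁵ℏ⁸) = 2.929 × 10^13 Pa
7.96 × 10^3 × 4.632 × 10^113 / 2.929 × 10^13 = 1.259 × 10^104

1.259 × 10^104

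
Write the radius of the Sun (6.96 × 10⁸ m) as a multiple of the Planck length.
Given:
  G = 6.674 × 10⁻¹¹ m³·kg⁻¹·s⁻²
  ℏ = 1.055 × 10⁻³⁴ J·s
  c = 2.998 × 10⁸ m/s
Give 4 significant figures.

4.306 × 10⁴³

Planck length: ℓ_P = √(ℏG/c³) = 1.616 × 10⁻³⁵ m.
6.96 × 10⁸ / 1.616 × 10⁻³⁵ = 4.306 × 10⁴³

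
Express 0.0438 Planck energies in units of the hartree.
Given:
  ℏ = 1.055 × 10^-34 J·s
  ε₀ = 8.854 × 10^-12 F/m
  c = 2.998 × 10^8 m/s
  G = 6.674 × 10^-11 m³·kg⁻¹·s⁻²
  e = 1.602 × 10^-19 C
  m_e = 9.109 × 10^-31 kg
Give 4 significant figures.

Planck energy: E_P = √(ℏc⁵/G) = 1.957 × 10^9 J
hartree: E_h = m_e e⁴/(4πε₀ℏ)² = 4.354 × 10^-18 J
0.0438 × 1.957 × 10^9 / 4.354 × 10^-18 = 1.968 × 10^25

1.968 × 10^25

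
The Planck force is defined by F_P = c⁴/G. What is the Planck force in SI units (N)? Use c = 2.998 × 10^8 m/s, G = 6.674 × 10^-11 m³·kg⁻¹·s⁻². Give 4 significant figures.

1.210 × 10^44 N

F_P = c⁴/G
  = 8.078 × 10^33 / 6.674 × 10^-11
  = 1.210 × 10^44 N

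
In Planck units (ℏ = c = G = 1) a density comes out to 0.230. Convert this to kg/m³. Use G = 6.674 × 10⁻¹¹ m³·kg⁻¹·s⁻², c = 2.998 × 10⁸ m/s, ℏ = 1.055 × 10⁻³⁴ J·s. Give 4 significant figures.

One Planck density: ρ_P = c⁵/(ℏG²) = 5.154 × 10⁹⁶ kg/m³.
0.230 × 5.154 × 10⁹⁶ kg/m³ = 1.185 × 10⁹⁶ kg/m³

1.185 × 10⁹⁶ kg/m³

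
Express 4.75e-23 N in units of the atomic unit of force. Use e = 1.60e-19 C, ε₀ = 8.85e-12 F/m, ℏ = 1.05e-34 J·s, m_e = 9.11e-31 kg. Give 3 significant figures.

5.70e-16

atomic unit of force: F_au = E_h/a₀ = m_e²e⁶/((4πε₀)³ℏ⁴) = 8.33e-8 N.
4.75e-23 / 8.33e-8 = 5.70e-16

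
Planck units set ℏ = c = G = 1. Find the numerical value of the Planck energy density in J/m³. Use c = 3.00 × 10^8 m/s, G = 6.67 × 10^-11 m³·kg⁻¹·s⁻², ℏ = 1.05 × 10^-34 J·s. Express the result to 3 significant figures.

4.68 × 10^113 J/m³

The unique combination of the constants set to 1 with dimensions of energy density is u_P = c⁷/(ℏG²).
  = 2.19 × 10^59 / 4.67 × 10^-55
  = 4.68 × 10^113 J/m³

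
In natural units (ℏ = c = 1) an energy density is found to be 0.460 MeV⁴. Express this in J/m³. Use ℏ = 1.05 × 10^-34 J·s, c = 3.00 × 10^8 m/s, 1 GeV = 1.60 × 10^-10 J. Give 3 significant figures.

9.65 × 10^24 J/m³

[E]/[L]³ = [E]⁴/(ℏc)³; restore (ℏc)⁻³.
1 GeV⁴ → 1/(ℏc)³ × (1 GeV in J)⁴ = 2.10 × 10^37 J/m³.
Convert the energy scale: 0.460 MeV⁴ = 4.60 × 10^-13 GeV⁴.
Result: 4.60 × 10^-13 × 2.10 × 10^37 = 9.65 × 10^24 J/m³.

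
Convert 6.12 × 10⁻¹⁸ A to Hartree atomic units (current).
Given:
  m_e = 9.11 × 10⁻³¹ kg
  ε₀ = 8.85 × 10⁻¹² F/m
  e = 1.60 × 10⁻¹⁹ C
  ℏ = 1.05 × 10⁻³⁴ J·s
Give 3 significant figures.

atomic unit of electric current: I_au = e E_h/ℏ = m_e e⁵/((4πε₀)²ℏ³) = 6.67 × 10⁻³ A.
6.12 × 10⁻¹⁸ / 6.67 × 10⁻³ = 9.17 × 10⁻¹⁶

9.17 × 10⁻¹⁶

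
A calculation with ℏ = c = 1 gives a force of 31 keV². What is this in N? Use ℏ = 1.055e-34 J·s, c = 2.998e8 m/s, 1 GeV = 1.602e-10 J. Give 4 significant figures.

2.515e-5 N

Force is [E]/[L] = [E]²/(ℏc); restore (ℏc)⁻¹.
1 GeV² → 1/(ℏc) × (1 GeV in J)² = 8.114e5 N.
Convert the energy scale: 31 keV² = 3.10e-11 GeV².
Result: 3.10e-11 × 8.114e5 = 2.515e-5 N.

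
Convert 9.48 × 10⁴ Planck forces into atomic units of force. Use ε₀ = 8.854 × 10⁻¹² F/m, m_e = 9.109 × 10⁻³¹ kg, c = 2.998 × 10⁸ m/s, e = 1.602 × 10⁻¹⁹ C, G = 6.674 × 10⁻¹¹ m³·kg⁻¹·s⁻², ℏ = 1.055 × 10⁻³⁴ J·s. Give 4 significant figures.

1.396 × 10⁵⁶

Planck force: F_P = c⁴/G = 1.210 × 10⁴⁴ N
atomic unit of force: F_au = E_h/a₀ = m_e²e⁶/((4πε₀)³ℏ⁴) = 8.220 × 10⁻⁸ N
9.48 × 10⁴ × 1.210 × 10⁴⁴ / 8.220 × 10⁻⁸ = 1.396 × 10⁵⁶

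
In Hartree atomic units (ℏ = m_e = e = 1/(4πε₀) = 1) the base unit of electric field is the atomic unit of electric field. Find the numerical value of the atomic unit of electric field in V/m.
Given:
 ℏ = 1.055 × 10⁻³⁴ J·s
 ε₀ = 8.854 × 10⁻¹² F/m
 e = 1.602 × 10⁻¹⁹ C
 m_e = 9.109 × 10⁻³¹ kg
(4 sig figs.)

E_au = E_h/(e a₀) = m_e²e⁵/((4πε₀)³ℏ⁴)
E_h = 4.354 × 10⁻¹⁸ J
a₀ = 5.297 × 10⁻¹¹ m
E_h/(e·a₀) = 5.131 × 10¹¹ V/m

5.131 × 10¹¹ V/m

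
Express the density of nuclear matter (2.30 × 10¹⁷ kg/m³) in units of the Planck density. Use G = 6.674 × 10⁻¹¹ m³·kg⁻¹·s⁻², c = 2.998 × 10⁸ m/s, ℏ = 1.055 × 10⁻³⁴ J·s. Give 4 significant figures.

4.463 × 10⁻⁸⁰

Planck density: ρ_P = c⁵/(ℏG²) = 5.154 × 10⁹⁶ kg/m³.
2.30 × 10¹⁷ / 5.154 × 10⁹⁶ = 4.463 × 10⁻⁸⁰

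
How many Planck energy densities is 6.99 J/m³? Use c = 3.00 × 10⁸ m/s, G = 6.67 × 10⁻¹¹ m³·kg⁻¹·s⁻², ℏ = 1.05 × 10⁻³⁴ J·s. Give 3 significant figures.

Planck energy density: u_P = c⁷/(ℏG²) = 4.68 × 10¹¹³ J/m³.
6.99 / 4.68 × 10¹¹³ = 1.49 × 10⁻¹¹³

1.49 × 10⁻¹¹³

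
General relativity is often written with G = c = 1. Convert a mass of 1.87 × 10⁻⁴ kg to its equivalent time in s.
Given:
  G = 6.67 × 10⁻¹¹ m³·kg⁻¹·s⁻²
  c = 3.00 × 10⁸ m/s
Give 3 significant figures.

Mass → time via G/c³.
1.87 × 10⁻⁴ kg × (G/c³) = 4.62 × 10⁻⁴⁰ s

4.62 × 10⁻⁴⁰ s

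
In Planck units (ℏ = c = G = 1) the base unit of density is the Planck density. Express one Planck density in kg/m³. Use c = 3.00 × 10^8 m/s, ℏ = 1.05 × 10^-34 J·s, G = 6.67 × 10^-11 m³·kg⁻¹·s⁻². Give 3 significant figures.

ρ_P = c⁵/(ℏG²)
  = 2.43 × 10^42 / 4.67 × 10^-55
  = 5.20 × 10^96 kg/m³

5.20 × 10^96 kg/m³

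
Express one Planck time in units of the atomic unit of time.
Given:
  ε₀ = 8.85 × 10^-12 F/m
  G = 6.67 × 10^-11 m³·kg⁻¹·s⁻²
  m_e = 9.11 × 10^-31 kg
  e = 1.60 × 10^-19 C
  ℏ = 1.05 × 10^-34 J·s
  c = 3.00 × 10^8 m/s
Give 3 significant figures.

2.24 × 10^-27

Planck time: t_P = √(ℏG/c⁵) = 5.37 × 10^-44 s
atomic unit of time: τ_au = (4πε₀)²ℏ³/(m_e e⁴) = 2.40 × 10^-17 s
ratio = 5.37 × 10^-44 / 2.40 × 10^-17 = 2.24 × 10^-27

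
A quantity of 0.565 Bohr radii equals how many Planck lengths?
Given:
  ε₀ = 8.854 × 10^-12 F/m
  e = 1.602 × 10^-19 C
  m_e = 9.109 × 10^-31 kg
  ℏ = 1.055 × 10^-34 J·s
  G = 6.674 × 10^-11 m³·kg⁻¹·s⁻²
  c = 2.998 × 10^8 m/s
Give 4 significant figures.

Bohr radius: a₀ = 4πε₀ℏ²/(m_e e²) = 5.297 × 10^-11 m
Planck length: ℓ_P = √(ℏG/c³) = 1.616 × 10^-35 m
0.565 × 5.297 × 10^-11 / 1.616 × 10^-35 = 1.852 × 10^24

1.852 × 10^24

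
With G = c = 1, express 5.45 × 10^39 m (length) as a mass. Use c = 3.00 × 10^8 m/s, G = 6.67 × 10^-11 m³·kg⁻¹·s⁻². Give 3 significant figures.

7.35 × 10^66 kg

Length → mass via c²/G.
5.45 × 10^39 m × (c²/G) = 7.35 × 10^66 kg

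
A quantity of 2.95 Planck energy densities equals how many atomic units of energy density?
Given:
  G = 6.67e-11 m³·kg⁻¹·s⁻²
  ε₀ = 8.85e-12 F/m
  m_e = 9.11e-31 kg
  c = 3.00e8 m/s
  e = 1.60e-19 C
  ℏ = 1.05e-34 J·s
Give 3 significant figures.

Planck energy density: u_P = c⁷/(ℏG²) = 4.68e113 J/m³
atomic unit of energy density: u_au = E_h/a₀³ = m_e⁴e¹⁰/((4πε₀)⁵ℏ⁸) = 3.01e13 J/m³
2.95 × 4.68e113 / 3.01e13 = 4.58e100

4.58e100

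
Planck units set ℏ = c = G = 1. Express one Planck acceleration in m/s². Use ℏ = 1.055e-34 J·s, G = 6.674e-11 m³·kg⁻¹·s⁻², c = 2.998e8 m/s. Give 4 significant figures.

Dimensional analysis gives a_P = √(c⁷/(ℏG)).
  = √(3.092e103)
  = 5.560e51 m/s²

5.560e51 m/s²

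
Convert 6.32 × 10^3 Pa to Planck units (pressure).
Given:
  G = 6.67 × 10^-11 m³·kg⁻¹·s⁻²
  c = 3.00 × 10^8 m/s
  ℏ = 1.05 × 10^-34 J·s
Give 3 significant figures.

Planck pressure: p_P = c⁷/(ℏG²) = 4.68 × 10^113 Pa.
6.32 × 10^3 / 4.68 × 10^113 = 1.35 × 10^-110

1.35 × 10^-110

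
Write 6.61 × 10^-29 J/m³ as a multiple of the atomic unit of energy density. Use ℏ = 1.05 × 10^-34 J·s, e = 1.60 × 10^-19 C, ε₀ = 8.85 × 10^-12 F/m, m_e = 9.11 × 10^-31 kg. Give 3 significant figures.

atomic unit of energy density: u_au = E_h/a₀³ = m_e⁴e¹⁰/((4πε₀)⁵ℏ⁸) = 3.01 × 10^13 J/m³.
6.61 × 10^-29 / 3.01 × 10^13 = 2.19 × 10^-42

2.19 × 10^-42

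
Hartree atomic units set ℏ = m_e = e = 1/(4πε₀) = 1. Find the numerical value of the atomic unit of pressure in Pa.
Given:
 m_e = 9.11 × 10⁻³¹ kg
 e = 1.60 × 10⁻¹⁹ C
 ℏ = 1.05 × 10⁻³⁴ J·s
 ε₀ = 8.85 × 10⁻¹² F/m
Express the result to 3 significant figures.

From ℏ = m_e = e = 1/(4πε₀) = 1 the pressure scale is P_au = E_h/a₀³ = m_e⁴e¹⁰/((4πε₀)⁵ℏ⁸).
E_h = 4.38 × 10⁻¹⁸ J
a₀ = 5.26 × 10⁻¹¹ m
E_h/a₀³ = 3.01 × 10¹³ Pa

3.01 × 10¹³ Pa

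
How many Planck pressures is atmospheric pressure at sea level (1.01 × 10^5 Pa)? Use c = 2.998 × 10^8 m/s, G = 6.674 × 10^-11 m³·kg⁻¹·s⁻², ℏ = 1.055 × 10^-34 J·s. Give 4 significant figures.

Planck pressure: p_P = c⁷/(ℏG²) = 4.632 × 10^113 Pa.
1.01 × 10^5 / 4.632 × 10^113 = 2.180 × 10^-109

2.180 × 10^-109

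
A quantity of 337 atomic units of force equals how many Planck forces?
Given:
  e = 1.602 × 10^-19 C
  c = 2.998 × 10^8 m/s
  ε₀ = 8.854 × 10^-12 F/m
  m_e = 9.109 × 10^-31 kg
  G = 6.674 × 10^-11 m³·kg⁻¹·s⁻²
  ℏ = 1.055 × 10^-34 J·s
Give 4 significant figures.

atomic unit of force: F_au = E_h/a₀ = m_e²e⁶/((4πε₀)³ℏ⁴) = 8.220 × 10^-8 N
Planck force: F_P = c⁴/G = 1.210 × 10^44 N
337 × 8.220 × 10^-8 / 1.210 × 10^44 = 2.288 × 10^-49

2.288 × 10^-49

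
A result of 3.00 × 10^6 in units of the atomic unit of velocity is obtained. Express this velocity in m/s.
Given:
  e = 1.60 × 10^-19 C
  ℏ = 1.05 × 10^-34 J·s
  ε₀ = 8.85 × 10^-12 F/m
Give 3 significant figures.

6.58 × 10^12 m/s

One atomic unit of velocity: v_au = e²/(4πε₀ℏ) = 2.19 × 10^6 m/s.
3.00 × 10^6 × 2.19 × 10^6 m/s = 6.58 × 10^12 m/s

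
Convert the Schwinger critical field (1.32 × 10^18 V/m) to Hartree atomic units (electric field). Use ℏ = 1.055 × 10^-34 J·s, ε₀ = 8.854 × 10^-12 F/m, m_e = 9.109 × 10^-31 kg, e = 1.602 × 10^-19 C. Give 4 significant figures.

2.573 × 10^6

atomic unit of electric field: E_au = E_h/(e a₀) = m_e²e⁵/((4πε₀)³ℏ⁴) = 5.131 × 10^11 V/m.
1.32 × 10^18 / 5.131 × 10^11 = 2.573 × 10^6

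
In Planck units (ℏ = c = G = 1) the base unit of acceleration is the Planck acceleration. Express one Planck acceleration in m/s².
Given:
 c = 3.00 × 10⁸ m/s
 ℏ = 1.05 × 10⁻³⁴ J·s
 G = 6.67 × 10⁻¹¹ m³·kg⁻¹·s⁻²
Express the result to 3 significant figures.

5.59 × 10⁵¹ m/s²

a_P = √(c⁷/(ℏG))
  = √(3.12 × 10¹⁰³)
  = 5.59 × 10⁵¹ m/s²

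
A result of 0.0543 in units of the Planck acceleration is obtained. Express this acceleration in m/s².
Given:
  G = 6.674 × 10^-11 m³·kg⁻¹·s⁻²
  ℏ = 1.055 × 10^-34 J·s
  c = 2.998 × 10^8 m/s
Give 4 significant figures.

3.019 × 10^50 m/s²

One Planck acceleration: a_P = √(c⁷/(ℏG)) = 5.560 × 10^51 m/s².
0.0543 × 5.560 × 10^51 m/s² = 3.019 × 10^50 m/s²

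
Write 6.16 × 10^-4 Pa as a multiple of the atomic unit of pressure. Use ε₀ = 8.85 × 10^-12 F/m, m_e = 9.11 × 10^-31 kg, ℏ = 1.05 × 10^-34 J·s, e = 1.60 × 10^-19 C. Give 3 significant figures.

atomic unit of pressure: P_au = E_h/a₀³ = m_e⁴e¹⁰/((4πε₀)⁵ℏ⁸) = 3.01 × 10^13 Pa.
6.16 × 10^-4 / 3.01 × 10^13 = 2.04 × 10^-17

2.04 × 10^-17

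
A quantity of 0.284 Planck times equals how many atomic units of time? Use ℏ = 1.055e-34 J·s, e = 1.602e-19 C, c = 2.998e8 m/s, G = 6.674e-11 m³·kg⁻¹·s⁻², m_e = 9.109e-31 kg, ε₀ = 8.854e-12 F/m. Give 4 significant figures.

Planck time: t_P = √(ℏG/c⁵) = 5.392e-44 s
atomic unit of time: τ_au = (4πε₀)²ℏ³/(m_e e⁴) = 2.423e-17 s
0.284 × 5.392e-44 / 2.423e-17 = 6.320e-28

6.320e-28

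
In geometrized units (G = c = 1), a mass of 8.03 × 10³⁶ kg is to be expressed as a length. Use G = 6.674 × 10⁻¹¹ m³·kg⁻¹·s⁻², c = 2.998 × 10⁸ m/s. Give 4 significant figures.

In G = c = 1 units mass has dimensions of length; the conversion factor is G/c².
8.03 × 10³⁶ kg × (G/c²) = 5.963 × 10⁹ m

5.963 × 10⁹ m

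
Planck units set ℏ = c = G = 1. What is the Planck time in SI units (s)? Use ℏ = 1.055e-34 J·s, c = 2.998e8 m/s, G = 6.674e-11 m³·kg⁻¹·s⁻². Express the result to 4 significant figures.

From ℏ = c = G = 1 the time scale is t_P = √(ℏG/c⁵).
  = √(2.907e-87)
  = 5.392e-44 s

5.392e-44 s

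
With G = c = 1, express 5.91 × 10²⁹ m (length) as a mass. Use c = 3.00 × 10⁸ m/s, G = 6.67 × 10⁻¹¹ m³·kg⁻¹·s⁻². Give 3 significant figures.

Length → mass via c²/G.
5.91 × 10²⁹ m × (c²/G) = 7.97 × 10⁵⁶ kg

7.97 × 10⁵⁶ kg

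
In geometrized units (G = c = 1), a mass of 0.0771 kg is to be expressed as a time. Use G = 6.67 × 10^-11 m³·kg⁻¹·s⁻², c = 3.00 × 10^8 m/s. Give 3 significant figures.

1.90 × 10^-37 s

Mass → time via G/c³.
0.0771 kg × (G/c³) = 1.90 × 10^-37 s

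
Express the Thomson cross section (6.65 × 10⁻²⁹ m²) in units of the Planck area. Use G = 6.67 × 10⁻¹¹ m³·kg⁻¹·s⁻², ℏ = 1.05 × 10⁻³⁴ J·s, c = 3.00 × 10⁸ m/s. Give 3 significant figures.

Planck area: A_P = ℏG/c³ = 2.59 × 10⁻⁷⁰ m².
6.65 × 10⁻²⁹ / 2.59 × 10⁻⁷⁰ = 2.56 × 10⁴¹

2.56 × 10⁴¹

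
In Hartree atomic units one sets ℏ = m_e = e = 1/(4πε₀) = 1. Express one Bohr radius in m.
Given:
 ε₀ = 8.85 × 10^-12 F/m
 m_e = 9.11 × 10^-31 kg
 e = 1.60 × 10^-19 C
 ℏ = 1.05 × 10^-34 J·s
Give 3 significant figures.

a₀ = 4πε₀ℏ²/(m_e e²)
  = 1.23 × 10^-78 / 2.33 × 10^-68
  = 5.26 × 10^-11 m

5.26 × 10^-11 m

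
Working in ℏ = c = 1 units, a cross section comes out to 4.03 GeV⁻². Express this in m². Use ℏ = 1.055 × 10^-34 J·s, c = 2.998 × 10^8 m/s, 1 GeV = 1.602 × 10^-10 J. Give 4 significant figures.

1.571 × 10^-31 m²

Area is [L]² = [E]⁻²·(ℏc)²; restore (ℏc)².
1 GeV⁻² → (ℏc)² × (1 GeV in J)⁻² = 3.898 × 10^-32 m².
Result: 4.03 × 3.898 × 10^-32 = 1.571 × 10^-31 m².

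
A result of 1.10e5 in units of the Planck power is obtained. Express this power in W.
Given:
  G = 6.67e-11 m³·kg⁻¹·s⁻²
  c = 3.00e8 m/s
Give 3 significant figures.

One Planck power: P_P = c⁵/G = 3.64e52 W.
1.10e5 × 3.64e52 W = 4.01e57 W

4.01e57 W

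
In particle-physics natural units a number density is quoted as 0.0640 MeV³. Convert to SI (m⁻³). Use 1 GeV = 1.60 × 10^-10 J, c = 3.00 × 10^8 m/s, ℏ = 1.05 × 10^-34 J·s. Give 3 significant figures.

8.39 × 10^36 m⁻³

Number density is [L]⁻³ = [E]³/(ℏc)³.
1 GeV³ → 1/(ℏc)³ × (1 GeV in J)³ = 1.31 × 10^47 m⁻³.
Convert the energy scale: 0.0640 MeV³ = 6.40 × 10^-11 GeV³.
Result: 6.40 × 10^-11 × 1.31 × 10^47 = 8.39 × 10^36 m⁻³.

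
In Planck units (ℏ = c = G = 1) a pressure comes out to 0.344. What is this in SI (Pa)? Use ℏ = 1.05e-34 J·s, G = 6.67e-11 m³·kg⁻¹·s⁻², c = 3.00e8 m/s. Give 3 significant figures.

One Planck pressure: p_P = c⁷/(ℏG²) = 4.68e113 Pa.
0.344 × 4.68e113 Pa = 1.61e113 Pa

1.61e113 Pa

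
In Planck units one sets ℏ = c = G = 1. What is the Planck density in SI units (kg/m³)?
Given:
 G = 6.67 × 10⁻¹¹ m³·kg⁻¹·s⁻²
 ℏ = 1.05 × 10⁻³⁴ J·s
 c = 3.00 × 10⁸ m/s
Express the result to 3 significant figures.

5.20 × 10⁹⁶ kg/m³

ρ_P = c⁵/(ℏG²)
  = 2.43 × 10⁴² / 4.67 × 10⁻⁵⁵
  = 5.20 × 10⁹⁶ kg/m³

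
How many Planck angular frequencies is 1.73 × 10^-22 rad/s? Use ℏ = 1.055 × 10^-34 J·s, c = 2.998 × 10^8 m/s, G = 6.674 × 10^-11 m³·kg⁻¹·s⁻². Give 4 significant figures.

Planck angular frequency: ω_P = √(c⁵/(ℏG)) = 1.855 × 10^43 rad/s.
1.73 × 10^-22 / 1.855 × 10^43 = 9.328 × 10^-66

9.328 × 10^-66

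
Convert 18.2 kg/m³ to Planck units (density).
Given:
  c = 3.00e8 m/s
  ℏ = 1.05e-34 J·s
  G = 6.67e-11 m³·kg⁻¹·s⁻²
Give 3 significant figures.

3.50e-96

Planck density: ρ_P = c⁵/(ℏG²) = 5.20e96 kg/m³.
18.2 / 5.20e96 = 3.50e-96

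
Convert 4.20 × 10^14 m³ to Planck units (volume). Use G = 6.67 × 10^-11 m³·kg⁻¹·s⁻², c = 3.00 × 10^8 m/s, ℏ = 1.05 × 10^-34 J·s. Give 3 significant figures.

Planck volume: V_P = (ℏG/c³)^(3/2) = 4.18 × 10^-105 m³.
4.20 × 10^14 / 4.18 × 10^-105 = 1.01 × 10^119

1.01 × 10^119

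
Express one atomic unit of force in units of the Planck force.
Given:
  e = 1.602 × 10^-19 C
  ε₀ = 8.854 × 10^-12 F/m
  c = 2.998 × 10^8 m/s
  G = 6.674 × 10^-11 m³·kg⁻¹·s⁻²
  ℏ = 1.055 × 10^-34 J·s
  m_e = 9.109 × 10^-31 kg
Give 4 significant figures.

6.791 × 10^-52

atomic unit of force: F_au = E_h/a₀ = m_e²e⁶/((4πε₀)³ℏ⁴) = 8.220 × 10^-8 N
Planck force: F_P = c⁴/G = 1.210 × 10^44 N
ratio = 8.220 × 10^-8 / 1.210 × 10^44 = 6.791 × 10^-52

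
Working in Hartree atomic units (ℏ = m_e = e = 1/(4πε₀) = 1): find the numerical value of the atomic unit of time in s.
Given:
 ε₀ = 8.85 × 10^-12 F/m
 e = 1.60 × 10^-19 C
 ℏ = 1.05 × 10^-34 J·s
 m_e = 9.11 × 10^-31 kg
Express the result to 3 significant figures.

2.40 × 10^-17 s

The unique combination of the constants set to 1 with dimensions of time is τ_au = (4πε₀)²ℏ³/(m_e e⁴).
E_h = 4.38 × 10^-18 J
ℏ/E_h = 2.40 × 10^-17 s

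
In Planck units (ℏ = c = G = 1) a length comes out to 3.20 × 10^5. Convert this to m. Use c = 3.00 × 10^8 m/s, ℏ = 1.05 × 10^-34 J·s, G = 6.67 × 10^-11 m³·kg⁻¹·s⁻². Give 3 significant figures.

5.15 × 10^-30 m

One Planck length: ℓ_P = √(ℏG/c³) = 1.61 × 10^-35 m.
3.20 × 10^5 × 1.61 × 10^-35 m = 5.15 × 10^-30 m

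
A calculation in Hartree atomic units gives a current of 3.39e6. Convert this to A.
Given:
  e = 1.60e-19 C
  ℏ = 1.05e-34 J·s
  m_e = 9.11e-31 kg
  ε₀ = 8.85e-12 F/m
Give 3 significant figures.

2.26e4 A

One atomic unit of electric current: I_au = e E_h/ℏ = m_e e⁵/((4πε₀)²ℏ³) = 6.67e-3 A.
3.39e6 × 6.67e-3 A = 2.26e4 A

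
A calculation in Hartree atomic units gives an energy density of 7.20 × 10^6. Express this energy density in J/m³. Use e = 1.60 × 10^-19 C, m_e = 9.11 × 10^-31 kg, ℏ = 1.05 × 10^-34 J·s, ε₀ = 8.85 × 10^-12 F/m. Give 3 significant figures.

One atomic unit of energy density: u_au = E_h/a₀³ = m_e⁴e¹⁰/((4πε₀)⁵ℏ⁸) = 3.01 × 10^13 J/m³.
7.20 × 10^6 × 3.01 × 10^13 J/m³ = 2.17 × 10^20 J/m³

2.17 × 10^20 J/m³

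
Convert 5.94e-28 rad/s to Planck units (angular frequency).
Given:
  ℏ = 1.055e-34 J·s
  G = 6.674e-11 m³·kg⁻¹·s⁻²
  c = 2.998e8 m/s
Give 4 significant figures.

3.203e-71

Planck angular frequency: ω_P = √(c⁵/(ℏG)) = 1.855e43 rad/s.
5.94e-28 / 1.855e43 = 3.203e-71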